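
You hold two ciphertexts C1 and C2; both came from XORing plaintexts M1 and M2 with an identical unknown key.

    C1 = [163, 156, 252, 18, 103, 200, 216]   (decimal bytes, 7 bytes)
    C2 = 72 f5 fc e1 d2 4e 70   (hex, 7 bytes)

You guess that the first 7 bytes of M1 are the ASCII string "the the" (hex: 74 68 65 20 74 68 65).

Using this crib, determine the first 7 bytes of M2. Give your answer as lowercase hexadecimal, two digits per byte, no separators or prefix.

First, C1 ⊕ C2 = (M1 ⊕ K) ⊕ (M2 ⊕ K) = M1 ⊕ M2, so the key drops out. Then M2 = (M1 ⊕ M2) ⊕ M1 over the first 7 bytes.
byte 0: (a3 ⊕ 72) ⊕ 74 = d1 ⊕ 74 = a5
byte 1: (9c ⊕ f5) ⊕ 68 = 69 ⊕ 68 = 01
byte 2: (fc ⊕ fc) ⊕ 65 = 00 ⊕ 65 = 65
byte 3: (12 ⊕ e1) ⊕ 20 = f3 ⊕ 20 = d3
byte 4: (67 ⊕ d2) ⊕ 74 = b5 ⊕ 74 = c1
byte 5: (c8 ⊕ 4e) ⊕ 68 = 86 ⊕ 68 = ee
byte 6: (d8 ⊕ 70) ⊕ 65 = a8 ⊕ 65 = cd

a50165d3c1eecd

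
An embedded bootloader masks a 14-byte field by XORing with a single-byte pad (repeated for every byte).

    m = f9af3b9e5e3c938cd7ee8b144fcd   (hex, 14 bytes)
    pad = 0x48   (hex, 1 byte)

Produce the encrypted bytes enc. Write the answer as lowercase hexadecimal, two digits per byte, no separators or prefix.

b1e773d61674dbc49fa6c35c0785

The 1-byte key repeats, so the effective keystream is 48 48 48 48 48 48 48 48 48 48 48 48 48 48.
byte 0: f9 xor 48 = b1
byte 1: af xor 48 = e7
byte 2: 3b xor 48 = 73
byte 3: 9e xor 48 = d6
byte 4: 5e xor 48 = 16
byte 5: 3c xor 48 = 74
byte 6: 93 xor 48 = db
byte 7: 8c xor 48 = c4
byte 8: d7 xor 48 = 9f
byte 9: ee xor 48 = a6
byte 10: 8b xor 48 = c3
byte 11: 14 xor 48 = 5c
byte 12: 4f xor 48 = 07
byte 13: cd xor 48 = 85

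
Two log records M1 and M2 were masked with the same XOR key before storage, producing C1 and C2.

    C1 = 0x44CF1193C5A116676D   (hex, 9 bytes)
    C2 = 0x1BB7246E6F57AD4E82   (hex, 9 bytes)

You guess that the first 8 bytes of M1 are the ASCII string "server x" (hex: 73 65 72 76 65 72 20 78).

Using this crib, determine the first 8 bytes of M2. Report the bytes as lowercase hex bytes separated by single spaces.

2c 1d 47 8b cf 84 9b 51

First, C1 ⊕ C2 = (M1 ⊕ K) ⊕ (M2 ⊕ K) = M1 ⊕ M2, so the key drops out. Then M2 = (M1 ⊕ M2) ⊕ M1 over the first 8 bytes.
byte 0: (44 ^ 1b) ^ 73 = 5f ^ 73 = 2c
byte 1: (cf ^ b7) ^ 65 = 78 ^ 65 = 1d
byte 2: (11 ^ 24) ^ 72 = 35 ^ 72 = 47
byte 3: (93 ^ 6e) ^ 76 = fd ^ 76 = 8b
byte 4: (c5 ^ 6f) ^ 65 = aa ^ 65 = cf
byte 5: (a1 ^ 57) ^ 72 = f6 ^ 72 = 84
byte 6: (16 ^ ad) ^ 20 = bb ^ 20 = 9b
byte 7: (67 ^ 4e) ^ 78 = 29 ^ 78 = 51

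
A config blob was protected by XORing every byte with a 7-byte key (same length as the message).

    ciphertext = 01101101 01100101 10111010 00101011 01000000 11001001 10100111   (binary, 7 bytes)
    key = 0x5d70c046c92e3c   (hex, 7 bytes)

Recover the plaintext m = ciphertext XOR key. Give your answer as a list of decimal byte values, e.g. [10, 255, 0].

[48, 21, 122, 109, 137, 231, 155]

01101101 XOR 01011101 = 00110000
01100101 XOR 01110000 = 00010101
10111010 XOR 11000000 = 01111010
00101011 XOR 01000110 = 01101101
01000000 XOR 11001001 = 10001001
11001001 XOR 00101110 = 11100111
10100111 XOR 00111100 = 10011011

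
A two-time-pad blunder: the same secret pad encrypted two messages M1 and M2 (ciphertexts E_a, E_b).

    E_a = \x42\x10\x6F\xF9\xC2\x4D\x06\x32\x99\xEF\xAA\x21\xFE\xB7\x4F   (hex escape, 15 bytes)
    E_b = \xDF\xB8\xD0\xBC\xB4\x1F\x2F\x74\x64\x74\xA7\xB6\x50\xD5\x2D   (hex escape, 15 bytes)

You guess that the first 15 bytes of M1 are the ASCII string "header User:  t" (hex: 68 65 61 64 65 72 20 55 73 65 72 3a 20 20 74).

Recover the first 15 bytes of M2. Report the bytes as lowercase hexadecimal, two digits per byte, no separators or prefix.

f5cdde21132009138efe7fad8e4216

First, E_a ⊕ E_b = (M1 ⊕ K) ⊕ (M2 ⊕ K) = M1 ⊕ M2, so the key drops out. Then M2 = (M1 ⊕ M2) ⊕ M1 over the first 15 bytes.
byte 0: (42 ^ df) ^ 68 = 9d ^ 68 = f5
byte 1: (10 ^ b8) ^ 65 = a8 ^ 65 = cd
byte 2: (6f ^ d0) ^ 61 = bf ^ 61 = de
byte 3: (f9 ^ bc) ^ 64 = 45 ^ 64 = 21
byte 4: (c2 ^ b4) ^ 65 = 76 ^ 65 = 13
byte 5: (4d ^ 1f) ^ 72 = 52 ^ 72 = 20
byte 6: (06 ^ 2f) ^ 20 = 29 ^ 20 = 09
byte 7: (32 ^ 74) ^ 55 = 46 ^ 55 = 13
byte 8: (99 ^ 64) ^ 73 = fd ^ 73 = 8e
byte 9: (ef ^ 74) ^ 65 = 9b ^ 65 = fe
byte 10: (aa ^ a7) ^ 72 = 0d ^ 72 = 7f
byte 11: (21 ^ b6) ^ 3a = 97 ^ 3a = ad
byte 12: (fe ^ 50) ^ 20 = ae ^ 20 = 8e
byte 13: (b7 ^ d5) ^ 20 = 62 ^ 20 = 42
byte 14: (4f ^ 2d) ^ 74 = 62 ^ 74 = 16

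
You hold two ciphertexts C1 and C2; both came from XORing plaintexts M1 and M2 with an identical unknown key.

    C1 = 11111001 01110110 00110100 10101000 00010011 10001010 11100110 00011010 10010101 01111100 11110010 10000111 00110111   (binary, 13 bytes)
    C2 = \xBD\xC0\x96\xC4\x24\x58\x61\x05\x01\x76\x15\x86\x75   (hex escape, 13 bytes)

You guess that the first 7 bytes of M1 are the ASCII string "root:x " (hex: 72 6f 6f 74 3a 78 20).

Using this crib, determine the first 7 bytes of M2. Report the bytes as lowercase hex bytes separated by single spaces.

First, C1 ⊕ C2 = (M1 ⊕ K) ⊕ (M2 ⊕ K) = M1 ⊕ M2, so the key drops out. Then M2 = (M1 ⊕ M2) ⊕ M1 over the first 7 bytes.
byte 0: (f9 xor bd) xor 72 = 44 xor 72 = 36
byte 1: (76 xor c0) xor 6f = b6 xor 6f = d9
byte 2: (34 xor 96) xor 6f = a2 xor 6f = cd
byte 3: (a8 xor c4) xor 74 = 6c xor 74 = 18
byte 4: (13 xor 24) xor 3a = 37 xor 3a = 0d
byte 5: (8a xor 58) xor 78 = d2 xor 78 = aa
byte 6: (e6 xor 61) xor 20 = 87 xor 20 = a7

36 d9 cd 18 0d aa a7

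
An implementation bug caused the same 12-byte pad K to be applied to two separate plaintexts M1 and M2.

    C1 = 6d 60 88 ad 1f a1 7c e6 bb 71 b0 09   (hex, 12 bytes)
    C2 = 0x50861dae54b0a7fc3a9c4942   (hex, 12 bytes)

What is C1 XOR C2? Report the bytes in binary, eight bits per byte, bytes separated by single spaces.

C1 ⊕ C2 = (M1 ⊕ K) ⊕ (M2 ⊕ K) = M1 ⊕ M2 — the shared key cancels under XOR.
byte 0: 6d XOR 50 = 3d
byte 1: 60 XOR 86 = e6
byte 2: 88 XOR 1d = 95
byte 3: ad XOR ae = 03
byte 4: 1f XOR 54 = 4b
byte 5: a1 XOR b0 = 11
byte 6: 7c XOR a7 = db
byte 7: e6 XOR fc = 1a
byte 8: bb XOR 3a = 81
byte 9: 71 XOR 9c = ed
byte 10: b0 XOR 49 = f9
byte 11: 09 XOR 42 = 4b

00111101 11100110 10010101 00000011 01001011 00010001 11011011 00011010 10000001 11101101 11111001 01001011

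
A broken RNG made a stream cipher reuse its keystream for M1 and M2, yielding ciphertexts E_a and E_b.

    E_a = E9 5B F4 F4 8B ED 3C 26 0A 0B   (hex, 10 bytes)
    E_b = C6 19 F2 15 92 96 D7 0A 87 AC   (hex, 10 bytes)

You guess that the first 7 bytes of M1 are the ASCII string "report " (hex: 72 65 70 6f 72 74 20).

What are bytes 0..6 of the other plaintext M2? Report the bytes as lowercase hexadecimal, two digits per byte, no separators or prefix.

5d27768e6b0fcb

First, E_a ⊕ E_b = (M1 ⊕ K) ⊕ (M2 ⊕ K) = M1 ⊕ M2, so the key drops out. Then M2 = (M1 ⊕ M2) ⊕ M1 over the first 7 bytes.
byte 0: (e9 xor c6) xor 72 = 2f xor 72 = 5d
byte 1: (5b xor 19) xor 65 = 42 xor 65 = 27
byte 2: (f4 xor f2) xor 70 = 06 xor 70 = 76
byte 3: (f4 xor 15) xor 6f = e1 xor 6f = 8e
byte 4: (8b xor 92) xor 72 = 19 xor 72 = 6b
byte 5: (ed xor 96) xor 74 = 7b xor 74 = 0f
byte 6: (3c xor d7) xor 20 = eb xor 20 = cb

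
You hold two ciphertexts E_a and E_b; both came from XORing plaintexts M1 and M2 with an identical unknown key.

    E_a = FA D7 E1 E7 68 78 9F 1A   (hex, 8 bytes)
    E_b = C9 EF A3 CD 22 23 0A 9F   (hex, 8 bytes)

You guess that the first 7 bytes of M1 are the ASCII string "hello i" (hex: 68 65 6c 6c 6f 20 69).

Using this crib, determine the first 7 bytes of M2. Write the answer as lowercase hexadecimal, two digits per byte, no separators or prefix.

5b5d2e46257bfc

First, E_a ⊕ E_b = (M1 ⊕ K) ⊕ (M2 ⊕ K) = M1 ⊕ M2, so the key drops out. Then M2 = (M1 ⊕ M2) ⊕ M1 over the first 7 bytes.
byte 0: (fa xor c9) xor 68 = 33 xor 68 = 5b
byte 1: (d7 xor ef) xor 65 = 38 xor 65 = 5d
byte 2: (e1 xor a3) xor 6c = 42 xor 6c = 2e
byte 3: (e7 xor cd) xor 6c = 2a xor 6c = 46
byte 4: (68 xor 22) xor 6f = 4a xor 6f = 25
byte 5: (78 xor 23) xor 20 = 5b xor 20 = 7b
byte 6: (9f xor 0a) xor 69 = 95 xor 69 = fc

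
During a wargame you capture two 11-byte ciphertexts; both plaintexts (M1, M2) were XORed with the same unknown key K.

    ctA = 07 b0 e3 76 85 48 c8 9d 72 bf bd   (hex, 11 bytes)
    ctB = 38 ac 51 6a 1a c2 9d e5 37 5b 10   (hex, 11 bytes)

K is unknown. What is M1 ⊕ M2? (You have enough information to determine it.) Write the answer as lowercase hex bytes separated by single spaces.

ctA ⊕ ctB = (M1 ⊕ K) ⊕ (M2 ⊕ K) = M1 ⊕ M2 — the shared key cancels under XOR.
07 ^ 38 = 3f
b0 ^ ac = 1c
e3 ^ 51 = b2
76 ^ 6a = 1c
85 ^ 1a = 9f
48 ^ c2 = 8a
c8 ^ 9d = 55
9d ^ e5 = 78
72 ^ 37 = 45
bf ^ 5b = e4
bd ^ 10 = ad

3f 1c b2 1c 9f 8a 55 78 45 e4 ad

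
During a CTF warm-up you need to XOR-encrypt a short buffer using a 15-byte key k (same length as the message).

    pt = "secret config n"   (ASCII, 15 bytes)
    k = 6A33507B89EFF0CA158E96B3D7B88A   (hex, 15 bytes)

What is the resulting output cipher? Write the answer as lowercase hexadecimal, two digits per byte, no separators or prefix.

115 ⊕ 106 =  25
101 ⊕  51 =  86
 99 ⊕  80 =  51
114 ⊕ 123 =   9
101 ⊕ 137 = 236
116 ⊕ 239 = 155
 32 ⊕ 240 = 208
 99 ⊕ 202 = 169
111 ⊕  21 = 122
110 ⊕ 142 = 224
102 ⊕ 150 = 240
105 ⊕ 179 = 218
103 ⊕ 215 = 176
 32 ⊕ 184 = 152
110 ⊕ 138 = 228

19563309ec9bd0a97ae0f0dab098e4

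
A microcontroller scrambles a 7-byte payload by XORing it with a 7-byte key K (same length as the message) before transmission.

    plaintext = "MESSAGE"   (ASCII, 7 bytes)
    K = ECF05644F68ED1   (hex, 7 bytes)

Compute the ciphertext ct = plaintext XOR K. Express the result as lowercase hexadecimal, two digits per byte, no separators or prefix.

a1b50517b7c994

XOR is its own inverse, so applying the key byte-wise gives the result directly.
 77 ⊕ 236 = 161
 69 ⊕ 240 = 181
 83 ⊕  86 =   5
 83 ⊕  68 =  23
 65 ⊕ 246 = 183
 71 ⊕ 142 = 201
 69 ⊕ 209 = 148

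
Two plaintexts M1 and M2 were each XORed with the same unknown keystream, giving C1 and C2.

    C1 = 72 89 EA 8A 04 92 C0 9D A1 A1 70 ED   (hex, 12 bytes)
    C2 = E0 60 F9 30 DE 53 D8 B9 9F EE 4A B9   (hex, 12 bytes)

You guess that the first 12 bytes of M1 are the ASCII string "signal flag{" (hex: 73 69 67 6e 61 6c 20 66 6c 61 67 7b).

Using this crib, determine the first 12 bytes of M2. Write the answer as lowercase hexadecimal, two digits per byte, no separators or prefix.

First, C1 ⊕ C2 = (M1 ⊕ K) ⊕ (M2 ⊕ K) = M1 ⊕ M2, so the key drops out. Then M2 = (M1 ⊕ M2) ⊕ M1 over the first 12 bytes.
byte 0: (72 ^ e0) ^ 73 = 92 ^ 73 = e1
byte 1: (89 ^ 60) ^ 69 = e9 ^ 69 = 80
byte 2: (ea ^ f9) ^ 67 = 13 ^ 67 = 74
byte 3: (8a ^ 30) ^ 6e = ba ^ 6e = d4
byte 4: (04 ^ de) ^ 61 = da ^ 61 = bb
byte 5: (92 ^ 53) ^ 6c = c1 ^ 6c = ad
byte 6: (c0 ^ d8) ^ 20 = 18 ^ 20 = 38
byte 7: (9d ^ b9) ^ 66 = 24 ^ 66 = 42
byte 8: (a1 ^ 9f) ^ 6c = 3e ^ 6c = 52
byte 9: (a1 ^ ee) ^ 61 = 4f ^ 61 = 2e
byte 10: (70 ^ 4a) ^ 67 = 3a ^ 67 = 5d
byte 11: (ed ^ b9) ^ 7b = 54 ^ 7b = 2f

e18074d4bbad3842522e5d2f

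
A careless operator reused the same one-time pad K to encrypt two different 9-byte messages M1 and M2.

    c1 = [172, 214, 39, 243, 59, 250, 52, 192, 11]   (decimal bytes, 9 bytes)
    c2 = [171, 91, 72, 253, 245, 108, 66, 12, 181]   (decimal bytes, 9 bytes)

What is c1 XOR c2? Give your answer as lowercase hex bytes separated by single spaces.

07 8d 6f 0e ce 96 76 cc be

c1 ⊕ c2 = (M1 ⊕ K) ⊕ (M2 ⊕ K) = M1 ⊕ M2 — the shared key cancels under XOR.
10101100 ⊕ 10101011 = 00000111
11010110 ⊕ 01011011 = 10001101
00100111 ⊕ 01001000 = 01101111
11110011 ⊕ 11111101 = 00001110
00111011 ⊕ 11110101 = 11001110
11111010 ⊕ 01101100 = 10010110
00110100 ⊕ 01000010 = 01110110
11000000 ⊕ 00001100 = 11001100
00001011 ⊕ 10110101 = 10111110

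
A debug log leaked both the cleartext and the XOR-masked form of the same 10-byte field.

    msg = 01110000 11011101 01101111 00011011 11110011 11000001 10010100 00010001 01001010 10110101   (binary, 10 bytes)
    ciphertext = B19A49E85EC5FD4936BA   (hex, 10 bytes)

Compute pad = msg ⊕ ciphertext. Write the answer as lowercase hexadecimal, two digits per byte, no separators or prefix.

c14726f3ad0469587c0f

Since ciphertext = msg ⊕ pad, XORing both sides with msg gives pad = msg ⊕ ciphertext.
byte 0: 70 xor b1 = c1
byte 1: dd xor 9a = 47
byte 2: 6f xor 49 = 26
byte 3: 1b xor e8 = f3
byte 4: f3 xor 5e = ad
byte 5: c1 xor c5 = 04
byte 6: 94 xor fd = 69
byte 7: 11 xor 49 = 58
byte 8: 4a xor 36 = 7c
byte 9: b5 xor ba = 0f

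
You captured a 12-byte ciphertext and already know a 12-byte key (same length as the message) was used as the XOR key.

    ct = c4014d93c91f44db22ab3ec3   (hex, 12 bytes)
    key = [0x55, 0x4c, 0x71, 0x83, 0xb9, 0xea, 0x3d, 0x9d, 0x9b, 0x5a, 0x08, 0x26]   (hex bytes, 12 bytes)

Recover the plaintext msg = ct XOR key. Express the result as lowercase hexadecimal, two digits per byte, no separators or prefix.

c4 ⊕ 55 = 91
01 ⊕ 4c = 4d
4d ⊕ 71 = 3c
93 ⊕ 83 = 10
c9 ⊕ b9 = 70
1f ⊕ ea = f5
44 ⊕ 3d = 79
db ⊕ 9d = 46
22 ⊕ 9b = b9
ab ⊕ 5a = f1
3e ⊕ 08 = 36
c3 ⊕ 26 = e5

914d3c1070f57946b9f136e5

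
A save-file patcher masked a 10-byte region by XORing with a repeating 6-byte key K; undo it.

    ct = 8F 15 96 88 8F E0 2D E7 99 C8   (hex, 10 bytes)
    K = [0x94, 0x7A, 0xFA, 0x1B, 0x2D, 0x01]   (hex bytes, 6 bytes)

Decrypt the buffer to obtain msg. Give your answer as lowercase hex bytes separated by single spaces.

The 6-byte key repeats, so the effective keystream is 94 7a fa 1b 2d 01 94 7a fa 1b.
byte 0: 143 ^ 148 =  27
byte 1:  21 ^ 122 = 111
byte 2: 150 ^ 250 = 108
byte 3: 136 ^  27 = 147
byte 4: 143 ^  45 = 162
byte 5: 224 ^   1 = 225
byte 6:  45 ^ 148 = 185
byte 7: 231 ^ 122 = 157
byte 8: 153 ^ 250 =  99
byte 9: 200 ^  27 = 211

1b 6f 6c 93 a2 e1 b9 9d 63 d3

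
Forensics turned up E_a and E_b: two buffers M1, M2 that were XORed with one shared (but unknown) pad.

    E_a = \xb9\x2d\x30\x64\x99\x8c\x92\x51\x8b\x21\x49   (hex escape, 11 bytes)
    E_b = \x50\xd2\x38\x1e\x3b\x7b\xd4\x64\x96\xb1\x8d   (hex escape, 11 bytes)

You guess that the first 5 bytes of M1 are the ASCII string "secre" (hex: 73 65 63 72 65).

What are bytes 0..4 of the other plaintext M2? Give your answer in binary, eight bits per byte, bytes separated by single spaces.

10011010 10011010 01101011 00001000 11000111

First, E_a ⊕ E_b = (M1 ⊕ K) ⊕ (M2 ⊕ K) = M1 ⊕ M2, so the key drops out. Then M2 = (M1 ⊕ M2) ⊕ M1 over the first 5 bytes.
byte 0: (b9 XOR 50) XOR 73 = e9 XOR 73 = 9a
byte 1: (2d XOR d2) XOR 65 = ff XOR 65 = 9a
byte 2: (30 XOR 38) XOR 63 = 08 XOR 63 = 6b
byte 3: (64 XOR 1e) XOR 72 = 7a XOR 72 = 08
byte 4: (99 XOR 3b) XOR 65 = a2 XOR 65 = c7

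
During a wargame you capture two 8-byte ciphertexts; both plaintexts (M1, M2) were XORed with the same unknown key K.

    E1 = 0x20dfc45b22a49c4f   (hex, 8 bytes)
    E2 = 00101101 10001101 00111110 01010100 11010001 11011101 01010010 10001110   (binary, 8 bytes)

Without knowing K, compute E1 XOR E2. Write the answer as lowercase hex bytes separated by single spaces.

E1 ⊕ E2 = (M1 ⊕ K) ⊕ (M2 ⊕ K) = M1 ⊕ M2 — the shared key cancels under XOR.
20 ⊕ 2d = 0d
df ⊕ 8d = 52
c4 ⊕ 3e = fa
5b ⊕ 54 = 0f
22 ⊕ d1 = f3
a4 ⊕ dd = 79
9c ⊕ 52 = ce
4f ⊕ 8e = c1

0d 52 fa 0f f3 79 ce c1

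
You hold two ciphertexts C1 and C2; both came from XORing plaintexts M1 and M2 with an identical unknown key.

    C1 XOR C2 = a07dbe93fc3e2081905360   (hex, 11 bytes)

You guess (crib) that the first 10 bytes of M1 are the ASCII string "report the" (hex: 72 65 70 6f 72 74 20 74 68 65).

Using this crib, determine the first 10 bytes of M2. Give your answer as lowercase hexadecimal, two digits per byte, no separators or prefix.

d218cefc8e4a00f5f836

Since C1 ⊕ C2 = M1 ⊕ M2, XORing with the guessed M1 bytes yields the corresponding M2 bytes: M2 = (C1 ⊕ C2) ⊕ M1.
a0 ^ 72 = d2
7d ^ 65 = 18
be ^ 70 = ce
93 ^ 6f = fc
fc ^ 72 = 8e
3e ^ 74 = 4a
20 ^ 20 = 00
81 ^ 74 = f5
90 ^ 68 = f8
53 ^ 65 = 36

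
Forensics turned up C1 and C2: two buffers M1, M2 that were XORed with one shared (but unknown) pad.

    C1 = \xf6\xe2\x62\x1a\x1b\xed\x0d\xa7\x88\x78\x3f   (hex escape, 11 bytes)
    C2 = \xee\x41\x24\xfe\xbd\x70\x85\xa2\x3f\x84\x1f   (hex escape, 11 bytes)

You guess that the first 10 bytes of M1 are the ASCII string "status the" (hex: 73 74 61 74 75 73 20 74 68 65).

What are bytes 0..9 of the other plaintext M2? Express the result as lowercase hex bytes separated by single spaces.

6b d7 27 90 d3 ee a8 71 df 99

First, C1 ⊕ C2 = (M1 ⊕ K) ⊕ (M2 ⊕ K) = M1 ⊕ M2, so the key drops out. Then M2 = (M1 ⊕ M2) ⊕ M1 over the first 10 bytes.
byte 0: (f6 xor ee) xor 73 = 18 xor 73 = 6b
byte 1: (e2 xor 41) xor 74 = a3 xor 74 = d7
byte 2: (62 xor 24) xor 61 = 46 xor 61 = 27
byte 3: (1a xor fe) xor 74 = e4 xor 74 = 90
byte 4: (1b xor bd) xor 75 = a6 xor 75 = d3
byte 5: (ed xor 70) xor 73 = 9d xor 73 = ee
byte 6: (0d xor 85) xor 20 = 88 xor 20 = a8
byte 7: (a7 xor a2) xor 74 = 05 xor 74 = 71
byte 8: (88 xor 3f) xor 68 = b7 xor 68 = df
byte 9: (78 xor 84) xor 65 = fc xor 65 = 99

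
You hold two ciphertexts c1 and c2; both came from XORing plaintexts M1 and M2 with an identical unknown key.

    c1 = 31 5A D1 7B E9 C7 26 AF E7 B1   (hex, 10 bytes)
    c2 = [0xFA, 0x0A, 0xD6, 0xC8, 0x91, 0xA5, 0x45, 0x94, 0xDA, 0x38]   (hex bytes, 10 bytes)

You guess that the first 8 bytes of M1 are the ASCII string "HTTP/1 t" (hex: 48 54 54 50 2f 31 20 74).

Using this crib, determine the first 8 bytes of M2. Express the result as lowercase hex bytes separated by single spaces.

First, c1 ⊕ c2 = (M1 ⊕ K) ⊕ (M2 ⊕ K) = M1 ⊕ M2, so the key drops out. Then M2 = (M1 ⊕ M2) ⊕ M1 over the first 8 bytes.
byte 0: (31 ^ fa) ^ 48 = cb ^ 48 = 83
byte 1: (5a ^ 0a) ^ 54 = 50 ^ 54 = 04
byte 2: (d1 ^ d6) ^ 54 = 07 ^ 54 = 53
byte 3: (7b ^ c8) ^ 50 = b3 ^ 50 = e3
byte 4: (e9 ^ 91) ^ 2f = 78 ^ 2f = 57
byte 5: (c7 ^ a5) ^ 31 = 62 ^ 31 = 53
byte 6: (26 ^ 45) ^ 20 = 63 ^ 20 = 43
byte 7: (af ^ 94) ^ 74 = 3b ^ 74 = 4f

83 04 53 e3 57 53 43 4f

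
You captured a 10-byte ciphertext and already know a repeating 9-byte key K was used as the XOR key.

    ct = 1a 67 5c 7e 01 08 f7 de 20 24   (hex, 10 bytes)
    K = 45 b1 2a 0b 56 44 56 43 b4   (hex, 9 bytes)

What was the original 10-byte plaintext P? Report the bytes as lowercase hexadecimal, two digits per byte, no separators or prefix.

The 9-byte key repeats, so the effective keystream is 45 b1 2a 0b 56 44 56 43 b4 45.
byte 0: 1a XOR 45 = 5f
byte 1: 67 XOR b1 = d6
byte 2: 5c XOR 2a = 76
byte 3: 7e XOR 0b = 75
byte 4: 01 XOR 56 = 57
byte 5: 08 XOR 44 = 4c
byte 6: f7 XOR 56 = a1
byte 7: de XOR 43 = 9d
byte 8: 20 XOR b4 = 94
byte 9: 24 XOR 45 = 61

5fd67675574ca19d9461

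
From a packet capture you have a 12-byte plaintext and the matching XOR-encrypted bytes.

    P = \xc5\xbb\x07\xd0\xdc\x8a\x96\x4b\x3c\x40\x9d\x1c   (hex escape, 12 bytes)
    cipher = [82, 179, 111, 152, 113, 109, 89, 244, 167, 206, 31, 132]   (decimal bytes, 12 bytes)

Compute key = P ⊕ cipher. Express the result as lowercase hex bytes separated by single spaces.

Since cipher = P ⊕ key, XORing both sides with P gives key = P ⊕ cipher.
11000101 xor 01010010 = 10010111
10111011 xor 10110011 = 00001000
00000111 xor 01101111 = 01101000
11010000 xor 10011000 = 01001000
11011100 xor 01110001 = 10101101
10001010 xor 01101101 = 11100111
10010110 xor 01011001 = 11001111
01001011 xor 11110100 = 10111111
00111100 xor 10100111 = 10011011
01000000 xor 11001110 = 10001110
10011101 xor 00011111 = 10000010
00011100 xor 10000100 = 10011000

97 08 68 48 ad e7 cf bf 9b 8e 82 98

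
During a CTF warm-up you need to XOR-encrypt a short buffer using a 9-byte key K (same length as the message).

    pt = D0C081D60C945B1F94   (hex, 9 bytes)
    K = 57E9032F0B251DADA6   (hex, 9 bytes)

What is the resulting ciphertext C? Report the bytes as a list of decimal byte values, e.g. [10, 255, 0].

byte 0: 208 ^  87 = 135
byte 1: 192 ^ 233 =  41
byte 2: 129 ^   3 = 130
byte 3: 214 ^  47 = 249
byte 4:  12 ^  11 =   7
byte 5: 148 ^  37 = 177
byte 6:  91 ^  29 =  70
byte 7:  31 ^ 173 = 178
byte 8: 148 ^ 166 =  50

[135, 41, 130, 249, 7, 177, 70, 178, 50]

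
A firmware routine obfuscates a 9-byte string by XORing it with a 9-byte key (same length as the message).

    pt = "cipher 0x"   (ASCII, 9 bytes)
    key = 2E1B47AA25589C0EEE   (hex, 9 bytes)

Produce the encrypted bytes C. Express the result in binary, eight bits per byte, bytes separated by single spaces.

63 ⊕ 2e = 4d
69 ⊕ 1b = 72
70 ⊕ 47 = 37
68 ⊕ aa = c2
65 ⊕ 25 = 40
72 ⊕ 58 = 2a
20 ⊕ 9c = bc
30 ⊕ 0e = 3e
78 ⊕ ee = 96

01001101 01110010 00110111 11000010 01000000 00101010 10111100 00111110 10010110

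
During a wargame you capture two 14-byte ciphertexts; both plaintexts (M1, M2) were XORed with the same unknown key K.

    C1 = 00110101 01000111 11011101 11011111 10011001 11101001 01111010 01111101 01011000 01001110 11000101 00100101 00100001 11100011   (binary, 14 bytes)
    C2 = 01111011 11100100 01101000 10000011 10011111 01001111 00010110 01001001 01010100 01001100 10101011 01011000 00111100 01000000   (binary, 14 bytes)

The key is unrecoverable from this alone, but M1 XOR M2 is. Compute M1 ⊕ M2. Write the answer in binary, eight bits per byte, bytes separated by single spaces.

01001110 10100011 10110101 01011100 00000110 10100110 01101100 00110100 00001100 00000010 01101110 01111101 00011101 10100011

C1 ⊕ C2 = (M1 ⊕ K) ⊕ (M2 ⊕ K) = M1 ⊕ M2 — the shared key cancels under XOR.
byte 0: 35 ⊕ 7b = 4e
byte 1: 47 ⊕ e4 = a3
byte 2: dd ⊕ 68 = b5
byte 3: df ⊕ 83 = 5c
byte 4: 99 ⊕ 9f = 06
byte 5: e9 ⊕ 4f = a6
byte 6: 7a ⊕ 16 = 6c
byte 7: 7d ⊕ 49 = 34
byte 8: 58 ⊕ 54 = 0c
byte 9: 4e ⊕ 4c = 02
byte 10: c5 ⊕ ab = 6e
byte 11: 25 ⊕ 58 = 7d
byte 12: 21 ⊕ 3c = 1d
byte 13: e3 ⊕ 40 = a3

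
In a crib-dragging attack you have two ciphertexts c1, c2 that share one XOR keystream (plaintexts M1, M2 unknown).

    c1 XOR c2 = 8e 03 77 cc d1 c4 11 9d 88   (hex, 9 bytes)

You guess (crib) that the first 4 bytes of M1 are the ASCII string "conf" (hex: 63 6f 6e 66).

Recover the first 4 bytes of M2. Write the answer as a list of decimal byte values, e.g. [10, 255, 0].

Since c1 ⊕ c2 = M1 ⊕ M2, XORing with the guessed M1 bytes yields the corresponding M2 bytes: M2 = (c1 ⊕ c2) ⊕ M1.
142 xor  99 = 237
  3 xor 111 = 108
119 xor 110 =  25
204 xor 102 = 170

[237, 108, 25, 170]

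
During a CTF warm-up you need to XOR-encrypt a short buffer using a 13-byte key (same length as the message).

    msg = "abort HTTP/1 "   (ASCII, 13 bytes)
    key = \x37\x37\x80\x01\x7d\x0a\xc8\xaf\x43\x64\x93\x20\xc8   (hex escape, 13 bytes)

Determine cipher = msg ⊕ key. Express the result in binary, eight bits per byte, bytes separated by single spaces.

01010110 01010101 11101111 01110011 00001001 00101010 10000000 11111011 00010111 00110100 10111100 00010001 11101000

XOR is its own inverse, so applying the key byte-wise gives the result directly.
 97 xor  55 =  86
 98 xor  55 =  85
111 xor 128 = 239
114 xor   1 = 115
116 xor 125 =   9
 32 xor  10 =  42
 72 xor 200 = 128
 84 xor 175 = 251
 84 xor  67 =  23
 80 xor 100 =  52
 47 xor 147 = 188
 49 xor  32 =  17
 32 xor 200 = 232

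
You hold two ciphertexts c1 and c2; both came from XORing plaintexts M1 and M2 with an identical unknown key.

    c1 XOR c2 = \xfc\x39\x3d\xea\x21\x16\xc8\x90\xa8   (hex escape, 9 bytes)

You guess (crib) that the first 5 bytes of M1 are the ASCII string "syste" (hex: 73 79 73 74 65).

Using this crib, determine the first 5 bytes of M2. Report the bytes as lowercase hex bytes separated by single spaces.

Since c1 ⊕ c2 = M1 ⊕ M2, XORing with the guessed M1 bytes yields the corresponding M2 bytes: M2 = (c1 ⊕ c2) ⊕ M1.
11111100 XOR 01110011 = 10001111
00111001 XOR 01111001 = 01000000
00111101 XOR 01110011 = 01001110
11101010 XOR 01110100 = 10011110
00100001 XOR 01100101 = 01000100

8f 40 4e 9e 44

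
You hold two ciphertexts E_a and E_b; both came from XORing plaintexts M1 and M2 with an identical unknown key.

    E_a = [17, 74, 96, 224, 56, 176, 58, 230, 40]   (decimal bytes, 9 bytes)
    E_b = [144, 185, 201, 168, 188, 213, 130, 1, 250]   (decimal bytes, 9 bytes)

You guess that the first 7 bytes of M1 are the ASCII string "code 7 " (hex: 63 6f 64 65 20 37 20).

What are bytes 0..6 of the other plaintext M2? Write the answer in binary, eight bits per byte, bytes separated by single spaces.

First, E_a ⊕ E_b = (M1 ⊕ K) ⊕ (M2 ⊕ K) = M1 ⊕ M2, so the key drops out. Then M2 = (M1 ⊕ M2) ⊕ M1 over the first 7 bytes.
byte 0: (11 ⊕ 90) ⊕ 63 = 81 ⊕ 63 = e2
byte 1: (4a ⊕ b9) ⊕ 6f = f3 ⊕ 6f = 9c
byte 2: (60 ⊕ c9) ⊕ 64 = a9 ⊕ 64 = cd
byte 3: (e0 ⊕ a8) ⊕ 65 = 48 ⊕ 65 = 2d
byte 4: (38 ⊕ bc) ⊕ 20 = 84 ⊕ 20 = a4
byte 5: (b0 ⊕ d5) ⊕ 37 = 65 ⊕ 37 = 52
byte 6: (3a ⊕ 82) ⊕ 20 = b8 ⊕ 20 = 98

11100010 10011100 11001101 00101101 10100100 01010010 10011000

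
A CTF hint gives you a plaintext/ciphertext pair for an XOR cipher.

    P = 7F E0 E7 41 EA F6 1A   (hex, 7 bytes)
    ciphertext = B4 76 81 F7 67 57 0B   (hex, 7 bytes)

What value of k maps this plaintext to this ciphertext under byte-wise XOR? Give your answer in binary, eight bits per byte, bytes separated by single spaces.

11001011 10010110 01100110 10110110 10001101 10100001 00010001

Since ciphertext = P ⊕ k, XORing both sides with P gives k = P ⊕ ciphertext.
01111111 XOR 10110100 = 11001011
11100000 XOR 01110110 = 10010110
11100111 XOR 10000001 = 01100110
01000001 XOR 11110111 = 10110110
11101010 XOR 01100111 = 10001101
11110110 XOR 01010111 = 10100001
00011010 XOR 00001011 = 00010001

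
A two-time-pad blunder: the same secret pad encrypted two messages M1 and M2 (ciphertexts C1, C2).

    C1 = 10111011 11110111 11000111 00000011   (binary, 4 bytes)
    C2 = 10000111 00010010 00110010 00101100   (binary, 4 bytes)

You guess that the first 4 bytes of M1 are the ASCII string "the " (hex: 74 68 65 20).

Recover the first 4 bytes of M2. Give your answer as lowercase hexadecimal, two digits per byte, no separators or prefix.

488d900f

First, C1 ⊕ C2 = (M1 ⊕ K) ⊕ (M2 ⊕ K) = M1 ⊕ M2, so the key drops out. Then M2 = (M1 ⊕ M2) ⊕ M1 over the first 4 bytes.
byte 0: (bb ⊕ 87) ⊕ 74 = 3c ⊕ 74 = 48
byte 1: (f7 ⊕ 12) ⊕ 68 = e5 ⊕ 68 = 8d
byte 2: (c7 ⊕ 32) ⊕ 65 = f5 ⊕ 65 = 90
byte 3: (03 ⊕ 2c) ⊕ 20 = 2f ⊕ 20 = 0f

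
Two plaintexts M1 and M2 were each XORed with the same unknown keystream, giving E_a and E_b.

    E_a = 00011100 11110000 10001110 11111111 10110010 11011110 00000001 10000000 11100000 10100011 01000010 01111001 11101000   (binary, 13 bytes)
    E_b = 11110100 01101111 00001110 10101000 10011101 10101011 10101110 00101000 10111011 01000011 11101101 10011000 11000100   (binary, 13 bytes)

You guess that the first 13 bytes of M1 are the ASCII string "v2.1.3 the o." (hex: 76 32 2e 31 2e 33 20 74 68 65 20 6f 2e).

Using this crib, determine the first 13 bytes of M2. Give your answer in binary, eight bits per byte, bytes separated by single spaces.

10011110 10101101 10101110 01100110 00000001 01000110 10001111 11011100 00110011 10000101 10001111 10001110 00000010

First, E_a ⊕ E_b = (M1 ⊕ K) ⊕ (M2 ⊕ K) = M1 ⊕ M2, so the key drops out. Then M2 = (M1 ⊕ M2) ⊕ M1 over the first 13 bytes.
byte 0: (1c xor f4) xor 76 = e8 xor 76 = 9e
byte 1: (f0 xor 6f) xor 32 = 9f xor 32 = ad
byte 2: (8e xor 0e) xor 2e = 80 xor 2e = ae
byte 3: (ff xor a8) xor 31 = 57 xor 31 = 66
byte 4: (b2 xor 9d) xor 2e = 2f xor 2e = 01
byte 5: (de xor ab) xor 33 = 75 xor 33 = 46
byte 6: (01 xor ae) xor 20 = af xor 20 = 8f
byte 7: (80 xor 28) xor 74 = a8 xor 74 = dc
byte 8: (e0 xor bb) xor 68 = 5b xor 68 = 33
byte 9: (a3 xor 43) xor 65 = e0 xor 65 = 85
byte 10: (42 xor ed) xor 20 = af xor 20 = 8f
byte 11: (79 xor 98) xor 6f = e1 xor 6f = 8e
byte 12: (e8 xor c4) xor 2e = 2c xor 2e = 02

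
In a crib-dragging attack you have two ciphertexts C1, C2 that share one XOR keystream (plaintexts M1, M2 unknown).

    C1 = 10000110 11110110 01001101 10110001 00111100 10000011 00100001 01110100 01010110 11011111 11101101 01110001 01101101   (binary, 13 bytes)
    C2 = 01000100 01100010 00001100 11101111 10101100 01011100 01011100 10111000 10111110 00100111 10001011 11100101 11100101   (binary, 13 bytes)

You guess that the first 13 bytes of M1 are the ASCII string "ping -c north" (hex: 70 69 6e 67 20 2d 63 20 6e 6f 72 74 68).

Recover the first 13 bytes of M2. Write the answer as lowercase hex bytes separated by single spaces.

First, C1 ⊕ C2 = (M1 ⊕ K) ⊕ (M2 ⊕ K) = M1 ⊕ M2, so the key drops out. Then M2 = (M1 ⊕ M2) ⊕ M1 over the first 13 bytes.
byte 0: (86 ^ 44) ^ 70 = c2 ^ 70 = b2
byte 1: (f6 ^ 62) ^ 69 = 94 ^ 69 = fd
byte 2: (4d ^ 0c) ^ 6e = 41 ^ 6e = 2f
byte 3: (b1 ^ ef) ^ 67 = 5e ^ 67 = 39
byte 4: (3c ^ ac) ^ 20 = 90 ^ 20 = b0
byte 5: (83 ^ 5c) ^ 2d = df ^ 2d = f2
byte 6: (21 ^ 5c) ^ 63 = 7d ^ 63 = 1e
byte 7: (74 ^ b8) ^ 20 = cc ^ 20 = ec
byte 8: (56 ^ be) ^ 6e = e8 ^ 6e = 86
byte 9: (df ^ 27) ^ 6f = f8 ^ 6f = 97
byte 10: (ed ^ 8b) ^ 72 = 66 ^ 72 = 14
byte 11: (71 ^ e5) ^ 74 = 94 ^ 74 = e0
byte 12: (6d ^ e5) ^ 68 = 88 ^ 68 = e0

b2 fd 2f 39 b0 f2 1e ec 86 97 14 e0 e0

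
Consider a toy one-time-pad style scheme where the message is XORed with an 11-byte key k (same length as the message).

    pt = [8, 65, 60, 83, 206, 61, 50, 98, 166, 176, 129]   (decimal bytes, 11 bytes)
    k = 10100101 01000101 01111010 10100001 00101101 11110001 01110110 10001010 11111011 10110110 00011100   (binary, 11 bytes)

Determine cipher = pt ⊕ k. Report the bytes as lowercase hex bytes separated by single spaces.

ad 04 46 f2 e3 cc 44 e8 5d 06 9d

XOR is its own inverse, so applying the key byte-wise gives the result directly.
byte 0: 00001000 ⊕ 10100101 = 10101101
byte 1: 01000001 ⊕ 01000101 = 00000100
byte 2: 00111100 ⊕ 01111010 = 01000110
byte 3: 01010011 ⊕ 10100001 = 11110010
byte 4: 11001110 ⊕ 00101101 = 11100011
byte 5: 00111101 ⊕ 11110001 = 11001100
byte 6: 00110010 ⊕ 01110110 = 01000100
byte 7: 01100010 ⊕ 10001010 = 11101000
byte 8: 10100110 ⊕ 11111011 = 01011101
byte 9: 10110000 ⊕ 10110110 = 00000110
byte 10: 10000001 ⊕ 00011100 = 10011101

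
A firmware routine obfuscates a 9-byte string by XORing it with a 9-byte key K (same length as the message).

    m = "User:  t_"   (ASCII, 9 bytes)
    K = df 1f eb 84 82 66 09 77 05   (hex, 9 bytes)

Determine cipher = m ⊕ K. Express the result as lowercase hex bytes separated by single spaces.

8a 6c 8e f6 b8 46 29 03 5a

55 ^ df = 8a
73 ^ 1f = 6c
65 ^ eb = 8e
72 ^ 84 = f6
3a ^ 82 = b8
20 ^ 66 = 46
20 ^ 09 = 29
74 ^ 77 = 03
5f ^ 05 = 5a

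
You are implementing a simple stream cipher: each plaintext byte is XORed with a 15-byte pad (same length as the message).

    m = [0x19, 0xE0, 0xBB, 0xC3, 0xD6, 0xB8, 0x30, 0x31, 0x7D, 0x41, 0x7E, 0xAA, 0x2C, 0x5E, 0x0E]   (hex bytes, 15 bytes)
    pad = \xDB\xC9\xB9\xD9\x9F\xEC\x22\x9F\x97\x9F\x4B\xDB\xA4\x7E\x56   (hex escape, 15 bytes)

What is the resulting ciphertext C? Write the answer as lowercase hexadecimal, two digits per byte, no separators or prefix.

XOR is its own inverse, so applying the key byte-wise gives the result directly.
19 xor db = c2
e0 xor c9 = 29
bb xor b9 = 02
c3 xor d9 = 1a
d6 xor 9f = 49
b8 xor ec = 54
30 xor 22 = 12
31 xor 9f = ae
7d xor 97 = ea
41 xor 9f = de
7e xor 4b = 35
aa xor db = 71
2c xor a4 = 88
5e xor 7e = 20
0e xor 56 = 58

c229021a495412aeeade3571882058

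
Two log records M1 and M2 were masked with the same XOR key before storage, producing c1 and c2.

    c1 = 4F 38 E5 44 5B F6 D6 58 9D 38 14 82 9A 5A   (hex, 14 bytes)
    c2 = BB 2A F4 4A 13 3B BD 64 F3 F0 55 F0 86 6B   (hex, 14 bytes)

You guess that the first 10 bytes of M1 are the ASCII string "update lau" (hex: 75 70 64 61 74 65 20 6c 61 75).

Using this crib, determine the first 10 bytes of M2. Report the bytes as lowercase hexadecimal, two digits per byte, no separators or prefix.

First, c1 ⊕ c2 = (M1 ⊕ K) ⊕ (M2 ⊕ K) = M1 ⊕ M2, so the key drops out. Then M2 = (M1 ⊕ M2) ⊕ M1 over the first 10 bytes.
byte 0: (4f ^ bb) ^ 75 = f4 ^ 75 = 81
byte 1: (38 ^ 2a) ^ 70 = 12 ^ 70 = 62
byte 2: (e5 ^ f4) ^ 64 = 11 ^ 64 = 75
byte 3: (44 ^ 4a) ^ 61 = 0e ^ 61 = 6f
byte 4: (5b ^ 13) ^ 74 = 48 ^ 74 = 3c
byte 5: (f6 ^ 3b) ^ 65 = cd ^ 65 = a8
byte 6: (d6 ^ bd) ^ 20 = 6b ^ 20 = 4b
byte 7: (58 ^ 64) ^ 6c = 3c ^ 6c = 50
byte 8: (9d ^ f3) ^ 61 = 6e ^ 61 = 0f
byte 9: (38 ^ f0) ^ 75 = c8 ^ 75 = bd

8162756f3ca84b500fbd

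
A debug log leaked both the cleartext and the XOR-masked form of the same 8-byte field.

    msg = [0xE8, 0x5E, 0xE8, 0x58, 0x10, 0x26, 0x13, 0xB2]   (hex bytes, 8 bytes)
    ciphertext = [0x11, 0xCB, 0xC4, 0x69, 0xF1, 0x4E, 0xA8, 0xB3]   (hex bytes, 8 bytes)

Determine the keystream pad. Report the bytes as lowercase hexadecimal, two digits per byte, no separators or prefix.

Since ciphertext = msg ⊕ pad, XORing both sides with msg gives pad = msg ⊕ ciphertext.
byte 0: e8 XOR 11 = f9
byte 1: 5e XOR cb = 95
byte 2: e8 XOR c4 = 2c
byte 3: 58 XOR 69 = 31
byte 4: 10 XOR f1 = e1
byte 5: 26 XOR 4e = 68
byte 6: 13 XOR a8 = bb
byte 7: b2 XOR b3 = 01

f9952c31e168bb01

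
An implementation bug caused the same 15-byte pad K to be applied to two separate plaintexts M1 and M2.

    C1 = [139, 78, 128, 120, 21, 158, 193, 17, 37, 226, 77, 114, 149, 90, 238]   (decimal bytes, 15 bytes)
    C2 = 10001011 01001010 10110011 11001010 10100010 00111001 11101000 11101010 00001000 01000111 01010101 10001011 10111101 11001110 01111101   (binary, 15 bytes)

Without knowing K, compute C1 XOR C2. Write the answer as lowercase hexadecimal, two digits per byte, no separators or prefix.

000433b2b7a729fb2da518f9289493

C1 ⊕ C2 = (M1 ⊕ K) ⊕ (M2 ⊕ K) = M1 ⊕ M2 — the shared key cancels under XOR.
8b ⊕ 8b = 00
4e ⊕ 4a = 04
80 ⊕ b3 = 33
78 ⊕ ca = b2
15 ⊕ a2 = b7
9e ⊕ 39 = a7
c1 ⊕ e8 = 29
11 ⊕ ea = fb
25 ⊕ 08 = 2d
e2 ⊕ 47 = a5
4d ⊕ 55 = 18
72 ⊕ 8b = f9
95 ⊕ bd = 28
5a ⊕ ce = 94
ee ⊕ 7d = 93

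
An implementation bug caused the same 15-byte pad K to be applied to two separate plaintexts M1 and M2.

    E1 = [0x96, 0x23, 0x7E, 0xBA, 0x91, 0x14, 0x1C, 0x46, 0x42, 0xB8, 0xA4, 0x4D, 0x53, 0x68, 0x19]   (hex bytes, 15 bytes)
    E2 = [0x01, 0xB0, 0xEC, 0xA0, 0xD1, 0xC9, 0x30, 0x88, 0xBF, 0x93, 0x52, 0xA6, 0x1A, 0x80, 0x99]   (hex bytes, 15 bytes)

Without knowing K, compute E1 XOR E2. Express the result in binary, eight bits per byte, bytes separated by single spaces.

E1 ⊕ E2 = (M1 ⊕ K) ⊕ (M2 ⊕ K) = M1 ⊕ M2 — the shared key cancels under XOR.
96 XOR 01 = 97
23 XOR b0 = 93
7e XOR ec = 92
ba XOR a0 = 1a
91 XOR d1 = 40
14 XOR c9 = dd
1c XOR 30 = 2c
46 XOR 88 = ce
42 XOR bf = fd
b8 XOR 93 = 2b
a4 XOR 52 = f6
4d XOR a6 = eb
53 XOR 1a = 49
68 XOR 80 = e8
19 XOR 99 = 80

10010111 10010011 10010010 00011010 01000000 11011101 00101100 11001110 11111101 00101011 11110110 11101011 01001001 11101000 10000000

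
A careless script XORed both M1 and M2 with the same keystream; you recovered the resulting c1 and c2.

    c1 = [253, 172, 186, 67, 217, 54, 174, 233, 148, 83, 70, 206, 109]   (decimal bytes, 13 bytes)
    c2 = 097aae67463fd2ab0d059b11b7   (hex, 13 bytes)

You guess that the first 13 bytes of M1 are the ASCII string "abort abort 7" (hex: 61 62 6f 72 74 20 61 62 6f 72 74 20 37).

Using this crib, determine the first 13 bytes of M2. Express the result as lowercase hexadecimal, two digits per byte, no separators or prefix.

95b47b56eb291d20f624a9ffed

First, c1 ⊕ c2 = (M1 ⊕ K) ⊕ (M2 ⊕ K) = M1 ⊕ M2, so the key drops out. Then M2 = (M1 ⊕ M2) ⊕ M1 over the first 13 bytes.
byte 0: (fd XOR 09) XOR 61 = f4 XOR 61 = 95
byte 1: (ac XOR 7a) XOR 62 = d6 XOR 62 = b4
byte 2: (ba XOR ae) XOR 6f = 14 XOR 6f = 7b
byte 3: (43 XOR 67) XOR 72 = 24 XOR 72 = 56
byte 4: (d9 XOR 46) XOR 74 = 9f XOR 74 = eb
byte 5: (36 XOR 3f) XOR 20 = 09 XOR 20 = 29
byte 6: (ae XOR d2) XOR 61 = 7c XOR 61 = 1d
byte 7: (e9 XOR ab) XOR 62 = 42 XOR 62 = 20
byte 8: (94 XOR 0d) XOR 6f = 99 XOR 6f = f6
byte 9: (53 XOR 05) XOR 72 = 56 XOR 72 = 24
byte 10: (46 XOR 9b) XOR 74 = dd XOR 74 = a9
byte 11: (ce XOR 11) XOR 20 = df XOR 20 = ff
byte 12: (6d XOR b7) XOR 37 = da XOR 37 = ed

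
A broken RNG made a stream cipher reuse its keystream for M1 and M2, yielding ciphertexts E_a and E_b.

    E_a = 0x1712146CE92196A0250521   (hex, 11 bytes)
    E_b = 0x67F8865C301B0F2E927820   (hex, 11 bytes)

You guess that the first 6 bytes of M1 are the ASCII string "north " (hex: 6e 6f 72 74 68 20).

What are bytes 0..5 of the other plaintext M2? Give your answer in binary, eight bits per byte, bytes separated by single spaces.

00011110 10000101 11100000 01000100 10110001 00011010

First, E_a ⊕ E_b = (M1 ⊕ K) ⊕ (M2 ⊕ K) = M1 ⊕ M2, so the key drops out. Then M2 = (M1 ⊕ M2) ⊕ M1 over the first 6 bytes.
byte 0: (17 XOR 67) XOR 6e = 70 XOR 6e = 1e
byte 1: (12 XOR f8) XOR 6f = ea XOR 6f = 85
byte 2: (14 XOR 86) XOR 72 = 92 XOR 72 = e0
byte 3: (6c XOR 5c) XOR 74 = 30 XOR 74 = 44
byte 4: (e9 XOR 30) XOR 68 = d9 XOR 68 = b1
byte 5: (21 XOR 1b) XOR 20 = 3a XOR 20 = 1a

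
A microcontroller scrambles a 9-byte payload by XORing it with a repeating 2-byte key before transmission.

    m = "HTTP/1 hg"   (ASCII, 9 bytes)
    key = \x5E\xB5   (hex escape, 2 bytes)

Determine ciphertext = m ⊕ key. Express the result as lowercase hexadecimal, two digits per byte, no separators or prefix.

The 2-byte key repeats, so the effective keystream is 5e b5 5e b5 5e b5 5e b5 5e.
byte 0: 48 XOR 5e = 16
byte 1: 54 XOR b5 = e1
byte 2: 54 XOR 5e = 0a
byte 3: 50 XOR b5 = e5
byte 4: 2f XOR 5e = 71
byte 5: 31 XOR b5 = 84
byte 6: 20 XOR 5e = 7e
byte 7: 68 XOR b5 = dd
byte 8: 67 XOR 5e = 39

16e10ae571847edd39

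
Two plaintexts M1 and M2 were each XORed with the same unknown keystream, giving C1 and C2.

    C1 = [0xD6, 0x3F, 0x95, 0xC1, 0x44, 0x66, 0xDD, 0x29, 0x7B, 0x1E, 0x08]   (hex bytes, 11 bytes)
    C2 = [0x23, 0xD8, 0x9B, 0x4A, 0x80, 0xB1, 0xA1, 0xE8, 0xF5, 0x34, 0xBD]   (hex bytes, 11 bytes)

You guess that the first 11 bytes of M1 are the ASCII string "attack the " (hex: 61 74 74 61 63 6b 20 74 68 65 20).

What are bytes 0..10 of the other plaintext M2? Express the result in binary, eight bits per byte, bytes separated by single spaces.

First, C1 ⊕ C2 = (M1 ⊕ K) ⊕ (M2 ⊕ K) = M1 ⊕ M2, so the key drops out. Then M2 = (M1 ⊕ M2) ⊕ M1 over the first 11 bytes.
byte 0: (d6 ^ 23) ^ 61 = f5 ^ 61 = 94
byte 1: (3f ^ d8) ^ 74 = e7 ^ 74 = 93
byte 2: (95 ^ 9b) ^ 74 = 0e ^ 74 = 7a
byte 3: (c1 ^ 4a) ^ 61 = 8b ^ 61 = ea
byte 4: (44 ^ 80) ^ 63 = c4 ^ 63 = a7
byte 5: (66 ^ b1) ^ 6b = d7 ^ 6b = bc
byte 6: (dd ^ a1) ^ 20 = 7c ^ 20 = 5c
byte 7: (29 ^ e8) ^ 74 = c1 ^ 74 = b5
byte 8: (7b ^ f5) ^ 68 = 8e ^ 68 = e6
byte 9: (1e ^ 34) ^ 65 = 2a ^ 65 = 4f
byte 10: (08 ^ bd) ^ 20 = b5 ^ 20 = 95

10010100 10010011 01111010 11101010 10100111 10111100 01011100 10110101 11100110 01001111 10010101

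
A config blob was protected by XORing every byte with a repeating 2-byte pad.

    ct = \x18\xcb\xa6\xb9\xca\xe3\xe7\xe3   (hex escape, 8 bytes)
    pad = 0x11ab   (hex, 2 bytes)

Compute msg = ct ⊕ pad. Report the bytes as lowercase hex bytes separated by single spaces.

The 2-byte key repeats, so the effective keystream is 11 ab 11 ab 11 ab 11 ab.
byte 0: 18 XOR 11 = 09
byte 1: cb XOR ab = 60
byte 2: a6 XOR 11 = b7
byte 3: b9 XOR ab = 12
byte 4: ca XOR 11 = db
byte 5: e3 XOR ab = 48
byte 6: e7 XOR 11 = f6
byte 7: e3 XOR ab = 48

09 60 b7 12 db 48 f6 48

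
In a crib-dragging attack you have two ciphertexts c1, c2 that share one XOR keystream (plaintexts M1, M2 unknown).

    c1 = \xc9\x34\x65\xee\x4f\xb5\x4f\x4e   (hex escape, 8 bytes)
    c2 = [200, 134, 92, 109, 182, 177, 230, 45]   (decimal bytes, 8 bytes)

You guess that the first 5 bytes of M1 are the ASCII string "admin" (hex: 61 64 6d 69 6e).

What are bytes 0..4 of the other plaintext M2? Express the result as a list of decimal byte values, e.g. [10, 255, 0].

First, c1 ⊕ c2 = (M1 ⊕ K) ⊕ (M2 ⊕ K) = M1 ⊕ M2, so the key drops out. Then M2 = (M1 ⊕ M2) ⊕ M1 over the first 5 bytes.
byte 0: (c9 ⊕ c8) ⊕ 61 = 01 ⊕ 61 = 60
byte 1: (34 ⊕ 86) ⊕ 64 = b2 ⊕ 64 = d6
byte 2: (65 ⊕ 5c) ⊕ 6d = 39 ⊕ 6d = 54
byte 3: (ee ⊕ 6d) ⊕ 69 = 83 ⊕ 69 = ea
byte 4: (4f ⊕ b6) ⊕ 6e = f9 ⊕ 6e = 97

[96, 214, 84, 234, 151]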